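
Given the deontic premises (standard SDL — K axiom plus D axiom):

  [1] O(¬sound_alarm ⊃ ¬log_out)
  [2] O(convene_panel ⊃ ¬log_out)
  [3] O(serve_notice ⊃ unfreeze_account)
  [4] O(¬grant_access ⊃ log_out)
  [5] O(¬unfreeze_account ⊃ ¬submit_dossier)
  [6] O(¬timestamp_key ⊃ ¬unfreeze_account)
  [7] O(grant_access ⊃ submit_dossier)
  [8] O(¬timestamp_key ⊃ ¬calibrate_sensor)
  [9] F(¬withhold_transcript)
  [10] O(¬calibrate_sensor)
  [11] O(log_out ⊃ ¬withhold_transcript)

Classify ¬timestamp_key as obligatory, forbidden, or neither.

F(¬withhold_transcript) at premise 9 means O(withhold_transcript).
The contrapositive of premise 11 (O(log_out ⊃ ¬withhold_transcript)) is O(withhold_transcript ⊃ ¬log_out), and O(withhold_transcript) is already established, so O(¬log_out).
Premise 4 is O(¬grant_access ⊃ log_out); contrapositively O(¬log_out ⊃ grant_access). Since O(¬log_out) holds, K gives O(grant_access).
With premise 7, O(grant_access ⊃ submit_dossier), the K-axiom yields O(submit_dossier).
The contrapositive of premise 5 (O(¬unfreeze_account ⊃ ¬submit_dossier)) is O(submit_dossier ⊃ unfreeze_account), and O(submit_dossier) is already established, so O(unfreeze_account).
Premise 6, O(¬timestamp_key ⊃ ¬unfreeze_account), contraposes to O(unfreeze_account ⊃ timestamp_key); with O(unfreeze_account) we get O(timestamp_key).
Premises 1, 2, 3, 8, 10 do not contribute to this derivation.
Thus O(timestamp_key), which is F(¬timestamp_key): ¬timestamp_key is forbidden.

Forbidden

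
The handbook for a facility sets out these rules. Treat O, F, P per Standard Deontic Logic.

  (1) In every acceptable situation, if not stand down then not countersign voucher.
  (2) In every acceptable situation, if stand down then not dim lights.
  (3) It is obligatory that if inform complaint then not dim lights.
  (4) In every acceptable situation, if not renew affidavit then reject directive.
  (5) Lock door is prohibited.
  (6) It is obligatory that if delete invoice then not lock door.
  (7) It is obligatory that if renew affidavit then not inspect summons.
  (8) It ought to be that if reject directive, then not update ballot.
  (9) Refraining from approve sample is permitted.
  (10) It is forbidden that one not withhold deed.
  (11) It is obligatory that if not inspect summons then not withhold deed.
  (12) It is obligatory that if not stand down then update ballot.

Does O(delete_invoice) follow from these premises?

No

Premise 6 is O(delete_invoice → ¬lock_door); even if O(¬lock_door) held, inferring O(delete_invoice) would be affirming the consequent — invalid.
No other premise forces O(delete_invoice). An ideal world satisfying every premise can still have delete_invoice false, so O(delete_invoice) is not derivable.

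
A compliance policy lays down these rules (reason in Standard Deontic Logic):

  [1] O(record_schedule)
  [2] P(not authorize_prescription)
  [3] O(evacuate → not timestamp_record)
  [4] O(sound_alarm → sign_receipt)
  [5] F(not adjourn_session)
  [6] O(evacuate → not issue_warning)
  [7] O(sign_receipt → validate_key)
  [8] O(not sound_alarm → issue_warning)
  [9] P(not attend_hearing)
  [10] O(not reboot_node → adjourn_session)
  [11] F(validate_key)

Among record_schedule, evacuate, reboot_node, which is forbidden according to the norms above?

evacuate

Premise 11, F(validate_key), is equivalent to O(not validate_key).
The contrapositive of premise 7 (O(sign_receipt → validate_key)) is O(not validate_key → not sign_receipt), and O(not validate_key) is already established, so O(not sign_receipt).
Premise 4 is O(sound_alarm → sign_receipt); contrapositively O(not sign_receipt → not sound_alarm). Since O(not sign_receipt) holds, K gives O(not sound_alarm).
Premise 8 is O(not sound_alarm → issue_warning); since O(not sound_alarm), deontic closure gives O(issue_warning).
The contrapositive of premise 6 (O(evacuate → not issue_warning)) is O(issue_warning → not evacuate), and O(issue_warning) is already established, so O(not evacuate).
So O(not evacuate) holds, i.e. evacuate is forbidden. None of the other listed options is forbidden under the premises.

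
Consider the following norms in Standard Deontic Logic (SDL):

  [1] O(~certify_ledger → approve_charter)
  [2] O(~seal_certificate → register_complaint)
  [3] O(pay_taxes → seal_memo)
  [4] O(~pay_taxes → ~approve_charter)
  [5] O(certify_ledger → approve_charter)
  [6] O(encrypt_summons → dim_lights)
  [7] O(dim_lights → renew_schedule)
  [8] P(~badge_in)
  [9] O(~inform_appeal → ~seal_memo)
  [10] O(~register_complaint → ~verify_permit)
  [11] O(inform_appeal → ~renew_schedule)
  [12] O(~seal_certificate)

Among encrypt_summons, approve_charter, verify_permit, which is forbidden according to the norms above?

By case analysis on certify_ledger: premise 5 gives O(certify_ledger → approve_charter) and premise 1 gives O(~certify_ledger → approve_charter), so O(approve_charter) either way.
Premise 4 is O(~pay_taxes → ~approve_charter); contrapositively O(approve_charter → pay_taxes). Since O(approve_charter) holds, K gives O(pay_taxes).
With premise 3, O(pay_taxes → seal_memo), the K-axiom yields O(seal_memo).
Premise 9, O(~inform_appeal → ~seal_memo), contraposes to O(seal_memo → inform_appeal); with O(seal_memo) we get O(inform_appeal).
From O(inform_appeal) and premise 11, O(inform_appeal → ~renew_schedule), we obtain O(~renew_schedule).
Premise 7, O(dim_lights → renew_schedule), contraposes to O(~renew_schedule → ~dim_lights); with O(~renew_schedule) we get O(~dim_lights).
The contrapositive of premise 6 (O(encrypt_summons → dim_lights)) is O(~dim_lights → ~encrypt_summons), and O(~dim_lights) is already established, so O(~encrypt_summons).
So O(~encrypt_summons) holds, i.e. encrypt_summons is forbidden. None of the other listed options is forbidden under the premises.

encrypt_summons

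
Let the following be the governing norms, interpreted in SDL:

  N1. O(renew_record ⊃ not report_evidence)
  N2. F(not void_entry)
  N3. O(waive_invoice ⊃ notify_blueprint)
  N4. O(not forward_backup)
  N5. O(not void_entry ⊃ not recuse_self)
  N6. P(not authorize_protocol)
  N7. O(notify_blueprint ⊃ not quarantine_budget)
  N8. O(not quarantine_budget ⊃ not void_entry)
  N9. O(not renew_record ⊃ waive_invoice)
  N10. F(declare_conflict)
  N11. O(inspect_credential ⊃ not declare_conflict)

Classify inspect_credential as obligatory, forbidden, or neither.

Neither

Premise 11 is O(inspect_credential ⊃ not declare_conflict); even if O(not declare_conflict) held, inferring O(inspect_credential) would be affirming the consequent — invalid.
No premise or chain of K-axiom applications forces O(inspect_credential), and none forces O(not inspect_credential). So inspect_credential is neither obligatory nor forbidden under these norms.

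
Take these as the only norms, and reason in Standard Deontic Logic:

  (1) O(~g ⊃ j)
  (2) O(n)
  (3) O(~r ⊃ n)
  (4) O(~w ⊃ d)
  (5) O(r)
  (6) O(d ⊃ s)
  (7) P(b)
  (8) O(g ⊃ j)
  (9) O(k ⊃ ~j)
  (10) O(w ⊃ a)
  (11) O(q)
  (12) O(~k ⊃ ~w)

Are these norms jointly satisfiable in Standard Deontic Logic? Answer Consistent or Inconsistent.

Consistent

Premise 3 is O(~r ⊃ n); even if O(n) held, inferring O(~r) would be affirming the consequent — invalid.
So O(~r) is not derivable, and the apparent clash with O(r) does not arise.
A world satisfying every obligation exists (e.g. a=false, b=false, d=true, g=false, j=true, k=false, n=true, q=true, r=true, s=true, w=false); no atom is both obligatory and forbidden, so the set is consistent.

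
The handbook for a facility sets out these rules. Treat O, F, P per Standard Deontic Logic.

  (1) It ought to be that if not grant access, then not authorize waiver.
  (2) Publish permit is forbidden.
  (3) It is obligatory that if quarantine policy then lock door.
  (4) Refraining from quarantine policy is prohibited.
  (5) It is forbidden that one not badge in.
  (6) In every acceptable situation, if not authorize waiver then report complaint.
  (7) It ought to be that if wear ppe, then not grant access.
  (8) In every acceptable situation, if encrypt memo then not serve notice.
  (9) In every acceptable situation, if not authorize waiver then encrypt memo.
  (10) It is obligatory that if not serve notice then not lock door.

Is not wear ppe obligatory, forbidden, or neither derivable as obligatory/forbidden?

Obligatory

Premise 4, F(¬quarantine_policy), is equivalent to O(quarantine_policy).
Applying K to premise 3 (O(quarantine_policy → lock_door)) and O(quarantine_policy) yields O(lock_door).
Premise 10 is O(¬serve_notice → ¬lock_door); contrapositively O(lock_door → serve_notice). Since O(lock_door) holds, K gives O(serve_notice).
Premise 8, O(encrypt_memo → ¬serve_notice), contraposes to O(serve_notice → ¬encrypt_memo); with O(serve_notice) we get O(¬encrypt_memo).
Premise 9 is O(¬authorize_waiver → encrypt_memo); contrapositively O(¬encrypt_memo → authorize_waiver). Since O(¬encrypt_memo) holds, K gives O(authorize_waiver).
Premise 1 is O(¬grant_access → ¬authorize_waiver); contrapositively O(authorize_waiver → grant_access). Since O(authorize_waiver) holds, K gives O(grant_access).
The contrapositive of premise 7 (O(wear_ppe → ¬grant_access)) is O(grant_access → ¬wear_ppe), and O(grant_access) is already established, so O(¬wear_ppe).
Premises 2, 5, 6 do not contribute to this derivation.
Hence ¬wear_ppe is obligatory.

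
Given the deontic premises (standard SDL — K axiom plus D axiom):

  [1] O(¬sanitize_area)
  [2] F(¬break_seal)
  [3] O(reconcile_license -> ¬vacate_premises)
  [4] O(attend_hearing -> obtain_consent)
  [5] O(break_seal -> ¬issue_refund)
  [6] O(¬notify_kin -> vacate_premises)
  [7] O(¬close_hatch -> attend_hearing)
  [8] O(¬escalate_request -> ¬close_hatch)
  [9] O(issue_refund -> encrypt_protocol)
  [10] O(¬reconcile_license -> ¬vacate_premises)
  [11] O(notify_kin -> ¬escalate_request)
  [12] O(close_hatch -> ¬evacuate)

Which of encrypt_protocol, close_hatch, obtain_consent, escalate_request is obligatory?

obtain_consent

Premises 3 and 10 cover both cases: O(reconcile_license -> ¬vacate_premises) and O(¬reconcile_license -> ¬vacate_premises). Since reconcile_license ∨ ¬reconcile_license is a tautology, O(¬vacate_premises) follows.
Premise 6 is O(¬notify_kin -> vacate_premises); contrapositively O(¬vacate_premises -> notify_kin). Since O(¬vacate_premises) holds, K gives O(notify_kin).
Applying K to premise 11 (O(notify_kin -> ¬escalate_request)) and O(notify_kin) yields O(¬escalate_request).
Premise 8 is O(¬escalate_request -> ¬close_hatch); since O(¬escalate_request), deontic closure gives O(¬close_hatch).
From O(¬close_hatch) and premise 7, O(¬close_hatch -> attend_hearing), we obtain O(attend_hearing).
From O(attend_hearing) and premise 4, O(attend_hearing -> obtain_consent), we obtain O(obtain_consent).
So O(obtain_consent) holds — obtain_consent is obligatory. None of the other listed options is made obligatory by any chain of premises.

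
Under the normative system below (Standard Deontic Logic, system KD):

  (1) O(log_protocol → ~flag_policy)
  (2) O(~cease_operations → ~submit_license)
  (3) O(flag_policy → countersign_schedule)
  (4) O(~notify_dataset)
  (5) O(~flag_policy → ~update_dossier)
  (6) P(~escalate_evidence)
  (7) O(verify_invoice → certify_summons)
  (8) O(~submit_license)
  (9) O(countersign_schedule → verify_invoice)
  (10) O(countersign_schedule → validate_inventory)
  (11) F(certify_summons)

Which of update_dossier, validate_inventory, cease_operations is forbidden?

update_dossier

Premise 11 is F(certify_summons), i.e. O(~certify_summons).
Premise 7 is O(verify_invoice → certify_summons); contrapositively O(~certify_summons → ~verify_invoice). Since O(~certify_summons) holds, K gives O(~verify_invoice).
Premise 9 is O(countersign_schedule → verify_invoice); contrapositively O(~verify_invoice → ~countersign_schedule). Since O(~verify_invoice) holds, K gives O(~countersign_schedule).
Premise 3, O(flag_policy → countersign_schedule), contraposes to O(~countersign_schedule → ~flag_policy); with O(~countersign_schedule) we get O(~flag_policy).
Applying K to premise 5 (O(~flag_policy → ~update_dossier)) and O(~flag_policy) yields O(~update_dossier).
So O(~update_dossier) holds, i.e. update_dossier is forbidden. None of the other listed options is forbidden under the premises.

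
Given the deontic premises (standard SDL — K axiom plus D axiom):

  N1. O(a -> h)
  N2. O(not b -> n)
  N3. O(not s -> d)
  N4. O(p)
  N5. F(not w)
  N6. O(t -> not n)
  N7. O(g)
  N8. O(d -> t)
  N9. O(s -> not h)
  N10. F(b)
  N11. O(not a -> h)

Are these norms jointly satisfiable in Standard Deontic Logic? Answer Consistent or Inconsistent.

Inconsistent

By case analysis on a: premise 1 gives O(a -> h) and premise 11 gives O(not a -> h), so O(h) either way.
The contrapositive of premise 9 (O(s -> not h)) is O(h -> not s), and O(h) is already established, so O(not s).
With premise 3, O(not s -> d), the K-axiom yields O(d).
With premise 8, O(d -> t), the K-axiom yields O(t).
From O(t) and premise 6, O(t -> not n), we obtain O(not n).
The contrapositive of premise 2 (O(not b -> n)) is O(not n -> b), and O(not n) is already established, so O(b).
Yet premise 10 is F(b), i.e. O(not b).
We now have both O(b) and O(not b) — b is simultaneously obligatory and forbidden, violating the D-axiom.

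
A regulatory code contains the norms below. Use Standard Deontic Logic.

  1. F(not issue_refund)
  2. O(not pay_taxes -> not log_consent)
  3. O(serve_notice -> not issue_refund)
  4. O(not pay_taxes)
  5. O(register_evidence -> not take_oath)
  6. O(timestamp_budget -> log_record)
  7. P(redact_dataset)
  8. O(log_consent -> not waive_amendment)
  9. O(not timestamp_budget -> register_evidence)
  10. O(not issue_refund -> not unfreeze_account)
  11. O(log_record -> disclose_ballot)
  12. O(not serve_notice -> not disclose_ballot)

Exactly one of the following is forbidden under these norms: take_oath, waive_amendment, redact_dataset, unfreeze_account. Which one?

Premise 1, F(not issue_refund), is equivalent to O(issue_refund).
Premise 3 is O(serve_notice -> not issue_refund); contrapositively O(issue_refund -> not serve_notice). Since O(issue_refund) holds, K gives O(not serve_notice).
Applying K to premise 12 (O(not serve_notice -> not disclose_ballot)) and O(not serve_notice) yields O(not disclose_ballot).
Premise 11, O(log_record -> disclose_ballot), contraposes to O(not disclose_ballot -> not log_record); with O(not disclose_ballot) we get O(not log_record).
Premise 6, O(timestamp_budget -> log_record), contraposes to O(not log_record -> not timestamp_budget); with O(not log_record) we get O(not timestamp_budget).
Applying K to premise 9 (O(not timestamp_budget -> register_evidence)) and O(not timestamp_budget) yields O(register_evidence).
With premise 5, O(register_evidence -> not take_oath), the K-axiom yields O(not take_oath).
So O(not take_oath) holds, i.e. take_oath is forbidden. None of the other listed options is forbidden under the premises.

take_oath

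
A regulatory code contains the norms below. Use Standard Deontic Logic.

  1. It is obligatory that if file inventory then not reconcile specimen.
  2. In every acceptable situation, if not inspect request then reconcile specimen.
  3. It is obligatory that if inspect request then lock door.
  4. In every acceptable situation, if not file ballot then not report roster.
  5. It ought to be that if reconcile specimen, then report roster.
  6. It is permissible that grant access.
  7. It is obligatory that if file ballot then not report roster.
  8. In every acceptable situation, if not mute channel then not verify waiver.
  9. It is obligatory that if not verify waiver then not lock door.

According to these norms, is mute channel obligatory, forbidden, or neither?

Obligatory

By case analysis on file_ballot: premise 7 gives O(file_ballot → ¬report_roster) and premise 4 gives O(¬file_ballot → ¬report_roster), so O(¬report_roster) either way.
Premise 5, O(reconcile_specimen → report_roster), contraposes to O(¬report_roster → ¬reconcile_specimen); with O(¬report_roster) we get O(¬reconcile_specimen).
The contrapositive of premise 2 (O(¬inspect_request → reconcile_specimen)) is O(¬reconcile_specimen → inspect_request), and O(¬reconcile_specimen) is already established, so O(inspect_request).
Applying K to premise 3 (O(inspect_request → lock_door)) and O(inspect_request) yields O(lock_door).
The contrapositive of premise 9 (O(¬verify_waiver → ¬lock_door)) is O(lock_door → verify_waiver), and O(lock_door) is already established, so O(verify_waiver).
Premise 8, O(¬mute_channel → ¬verify_waiver), contraposes to O(verify_waiver → mute_channel); with O(verify_waiver) we get O(mute_channel).
Premises 1, 6 do not contribute to this derivation.
Hence mute_channel is obligatory.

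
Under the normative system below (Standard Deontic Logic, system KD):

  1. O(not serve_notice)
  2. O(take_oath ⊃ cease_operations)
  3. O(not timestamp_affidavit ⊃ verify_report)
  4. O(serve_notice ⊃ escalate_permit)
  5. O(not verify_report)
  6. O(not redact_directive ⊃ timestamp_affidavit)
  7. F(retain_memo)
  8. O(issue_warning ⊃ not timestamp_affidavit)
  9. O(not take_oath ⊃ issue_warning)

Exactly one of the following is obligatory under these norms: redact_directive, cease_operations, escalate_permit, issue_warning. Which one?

cease_operations

Premise 5 states O(not verify_report) outright.
Premise 3, O(not timestamp_affidavit ⊃ verify_report), contraposes to O(not verify_report ⊃ timestamp_affidavit); with O(not verify_report) we get O(timestamp_affidavit).
Premise 8 is O(issue_warning ⊃ not timestamp_affidavit); contrapositively O(timestamp_affidavit ⊃ not issue_warning). Since O(timestamp_affidavit) holds, K gives O(not issue_warning).
Premise 9 is O(not take_oath ⊃ issue_warning); contrapositively O(not issue_warning ⊃ take_oath). Since O(not issue_warning) holds, K gives O(take_oath).
Applying K to premise 2 (O(take_oath ⊃ cease_operations)) and O(take_oath) yields O(cease_operations).
So O(cease_operations) holds — cease_operations is obligatory. None of the other listed options is made obligatory by any chain of premises.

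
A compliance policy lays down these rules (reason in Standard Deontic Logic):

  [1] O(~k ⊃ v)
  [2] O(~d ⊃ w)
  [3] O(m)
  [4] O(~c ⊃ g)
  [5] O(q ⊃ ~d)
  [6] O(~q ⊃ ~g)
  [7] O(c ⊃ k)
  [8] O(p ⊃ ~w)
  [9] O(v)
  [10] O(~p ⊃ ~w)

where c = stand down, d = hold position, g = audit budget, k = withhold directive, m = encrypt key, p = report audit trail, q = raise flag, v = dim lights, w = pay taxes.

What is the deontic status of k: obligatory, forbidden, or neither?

Premises 10 and 8 cover both cases: O(~p ⊃ ~w) and O(p ⊃ ~w). Since ~p ∨ p is a tautology, O(~w) follows.
Premise 2, O(~d ⊃ w), contraposes to O(~w ⊃ d); with O(~w) we get O(d).
Premise 5 is O(q ⊃ ~d); contrapositively O(d ⊃ ~q). Since O(d) holds, K gives O(~q).
With premise 6, O(~q ⊃ ~g), the K-axiom yields O(~g).
Premise 4 is O(~c ⊃ g); contrapositively O(~g ⊃ c). Since O(~g) holds, K gives O(c).
From O(c) and premise 7, O(c ⊃ k), we obtain O(k).
Premises 1, 3, 9 do not contribute to this derivation.
Hence k is obligatory.

Obligatory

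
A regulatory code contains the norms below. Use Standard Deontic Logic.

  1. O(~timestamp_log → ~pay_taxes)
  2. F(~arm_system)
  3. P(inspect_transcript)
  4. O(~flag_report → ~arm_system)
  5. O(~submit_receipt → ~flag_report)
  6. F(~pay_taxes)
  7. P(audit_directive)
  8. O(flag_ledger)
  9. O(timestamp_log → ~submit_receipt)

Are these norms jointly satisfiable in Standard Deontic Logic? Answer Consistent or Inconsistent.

Inconsistent

F(~pay_taxes) at premise 6 means O(pay_taxes).
Premise 1 is O(~timestamp_log → ~pay_taxes); contrapositively O(pay_taxes → timestamp_log). Since O(pay_taxes) holds, K gives O(timestamp_log).
From O(timestamp_log) and premise 9, O(timestamp_log → ~submit_receipt), we obtain O(~submit_receipt).
Applying K to premise 5 (O(~submit_receipt → ~flag_report)) and O(~submit_receipt) yields O(~flag_report).
Premise 4 is O(~flag_report → ~arm_system); since O(~flag_report), deontic closure gives O(~arm_system).
Yet premise 2 is F(~arm_system), i.e. O(arm_system).
We now have both O(~arm_system) and O(arm_system) — arm_system is simultaneously obligatory and forbidden, violating the D-axiom.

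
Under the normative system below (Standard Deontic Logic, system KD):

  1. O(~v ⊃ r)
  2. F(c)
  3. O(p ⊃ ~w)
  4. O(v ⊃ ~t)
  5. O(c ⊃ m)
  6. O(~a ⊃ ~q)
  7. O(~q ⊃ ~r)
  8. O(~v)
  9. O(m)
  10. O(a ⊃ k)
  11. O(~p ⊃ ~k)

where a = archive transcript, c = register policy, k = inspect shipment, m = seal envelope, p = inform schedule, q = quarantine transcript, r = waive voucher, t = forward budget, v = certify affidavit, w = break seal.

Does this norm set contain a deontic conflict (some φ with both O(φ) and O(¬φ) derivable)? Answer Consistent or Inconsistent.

Consistent

Premise 5 is O(c ⊃ m); even if O(m) held, inferring O(c) would be affirming the consequent — invalid.
So O(c) is not derivable, and the apparent clash with O(~c) does not arise.
A world satisfying every obligation exists (e.g. a=true, c=false, k=true, m=true, p=true, q=true, r=true, t=false, v=false, w=false); no atom is both obligatory and forbidden, so the set is consistent.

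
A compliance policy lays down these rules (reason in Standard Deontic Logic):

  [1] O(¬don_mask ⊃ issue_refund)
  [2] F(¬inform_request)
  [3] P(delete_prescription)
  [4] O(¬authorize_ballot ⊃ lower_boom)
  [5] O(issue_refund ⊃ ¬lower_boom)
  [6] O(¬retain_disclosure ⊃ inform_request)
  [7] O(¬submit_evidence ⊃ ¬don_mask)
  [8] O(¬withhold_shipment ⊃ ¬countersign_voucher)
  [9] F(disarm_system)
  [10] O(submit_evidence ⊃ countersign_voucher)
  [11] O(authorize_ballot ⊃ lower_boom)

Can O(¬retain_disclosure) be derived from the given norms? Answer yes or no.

Premise 6 is O(¬retain_disclosure ⊃ inform_request); even if O(inform_request) held, inferring O(¬retain_disclosure) would be affirming the consequent — invalid.
No other premise forces O(¬retain_disclosure). An ideal world satisfying every premise can still have ¬retain_disclosure false, so O(¬retain_disclosure) is not derivable.

No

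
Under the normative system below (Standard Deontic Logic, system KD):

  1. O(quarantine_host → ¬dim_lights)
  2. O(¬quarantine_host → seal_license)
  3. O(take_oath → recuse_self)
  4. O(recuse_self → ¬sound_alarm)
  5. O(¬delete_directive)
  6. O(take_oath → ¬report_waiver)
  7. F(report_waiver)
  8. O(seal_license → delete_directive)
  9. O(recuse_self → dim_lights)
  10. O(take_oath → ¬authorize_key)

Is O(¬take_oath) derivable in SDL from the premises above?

Premise 5 states O(¬delete_directive) outright.
The contrapositive of premise 8 (O(seal_license → delete_directive)) is O(¬delete_directive → ¬seal_license), and O(¬delete_directive) is already established, so O(¬seal_license).
The contrapositive of premise 2 (O(¬quarantine_host → seal_license)) is O(¬seal_license → quarantine_host), and O(¬seal_license) is already established, so O(quarantine_host).
With premise 1, O(quarantine_host → ¬dim_lights), the K-axiom yields O(¬dim_lights).
Premise 9 is O(recuse_self → dim_lights); contrapositively O(¬dim_lights → ¬recuse_self). Since O(¬dim_lights) holds, K gives O(¬recuse_self).
Premise 3, O(take_oath → recuse_self), contraposes to O(¬recuse_self → ¬take_oath); with O(¬recuse_self) we get O(¬take_oath).
Premises 4, 6, 7, 10 do not contribute to this derivation.
So O(¬take_oath) follows.

Yes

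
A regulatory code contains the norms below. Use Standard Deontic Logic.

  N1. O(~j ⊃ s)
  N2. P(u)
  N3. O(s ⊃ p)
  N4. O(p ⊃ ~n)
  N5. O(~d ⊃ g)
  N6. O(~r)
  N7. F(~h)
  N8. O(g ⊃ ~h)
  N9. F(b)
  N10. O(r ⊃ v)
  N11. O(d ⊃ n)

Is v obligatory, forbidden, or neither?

Premise 10 is O(r ⊃ v), but O(r) is not derivable from the premises, so it does not yield O(v).
No premise or chain of K-axiom applications forces O(v), and none forces O(~v). So v is neither obligatory nor forbidden under these norms.

Neither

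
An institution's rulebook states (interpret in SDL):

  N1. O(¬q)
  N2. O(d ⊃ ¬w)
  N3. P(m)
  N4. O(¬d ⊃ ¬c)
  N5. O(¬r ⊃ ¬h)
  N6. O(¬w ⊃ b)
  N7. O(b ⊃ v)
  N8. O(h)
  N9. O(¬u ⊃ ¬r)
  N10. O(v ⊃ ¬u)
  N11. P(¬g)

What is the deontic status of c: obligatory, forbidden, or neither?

Premise 8 gives O(h).
Premise 5 is O(¬r ⊃ ¬h); contrapositively O(h ⊃ r). Since O(h) holds, K gives O(r).
Premise 9 is O(¬u ⊃ ¬r); contrapositively O(r ⊃ u). Since O(r) holds, K gives O(u).
Premise 10 is O(v ⊃ ¬u); contrapositively O(u ⊃ ¬v). Since O(u) holds, K gives O(¬v).
Premise 7, O(b ⊃ v), contraposes to O(¬v ⊃ ¬b); with O(¬v) we get O(¬b).
The contrapositive of premise 6 (O(¬w ⊃ b)) is O(¬b ⊃ w), and O(¬b) is already established, so O(w).
Premise 2 is O(d ⊃ ¬w); contrapositively O(w ⊃ ¬d). Since O(w) holds, K gives O(¬d).
From O(¬d) and premise 4, O(¬d ⊃ ¬c), we obtain O(¬c).
Premises 1, 3, 11 do not contribute to this derivation.
Thus O(¬c), which is F(c): c is forbidden.

Forbidden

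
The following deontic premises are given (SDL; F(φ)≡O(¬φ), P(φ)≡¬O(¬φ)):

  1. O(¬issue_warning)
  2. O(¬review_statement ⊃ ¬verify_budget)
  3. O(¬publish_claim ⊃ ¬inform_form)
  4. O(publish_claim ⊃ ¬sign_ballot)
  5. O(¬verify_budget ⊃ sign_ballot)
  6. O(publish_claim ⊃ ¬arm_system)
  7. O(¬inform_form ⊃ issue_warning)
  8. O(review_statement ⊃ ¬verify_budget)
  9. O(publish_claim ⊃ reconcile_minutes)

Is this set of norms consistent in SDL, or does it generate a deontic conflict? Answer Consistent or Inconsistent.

Inconsistent

Premises 2 and 8 are O(¬review_statement ⊃ ¬verify_budget) and O(review_statement ⊃ ¬verify_budget); every ideal world satisfies ¬review_statement or review_statement, so in either case ¬verify_budget holds — hence O(¬verify_budget).
From O(¬verify_budget) and premise 5, O(¬verify_budget ⊃ sign_ballot), we obtain O(sign_ballot).
Premise 4, O(publish_claim ⊃ ¬sign_ballot), contraposes to O(sign_ballot ⊃ ¬publish_claim); with O(sign_ballot) we get O(¬publish_claim).
Applying K to premise 3 (O(¬publish_claim ⊃ ¬inform_form)) and O(¬publish_claim) yields O(¬inform_form).
With premise 7, O(¬inform_form ⊃ issue_warning), the K-axiom yields O(issue_warning).
But premise 1 directly asserts O(¬issue_warning).
We now have both O(issue_warning) and O(¬issue_warning) — issue_warning is simultaneously obligatory and forbidden, violating the D-axiom.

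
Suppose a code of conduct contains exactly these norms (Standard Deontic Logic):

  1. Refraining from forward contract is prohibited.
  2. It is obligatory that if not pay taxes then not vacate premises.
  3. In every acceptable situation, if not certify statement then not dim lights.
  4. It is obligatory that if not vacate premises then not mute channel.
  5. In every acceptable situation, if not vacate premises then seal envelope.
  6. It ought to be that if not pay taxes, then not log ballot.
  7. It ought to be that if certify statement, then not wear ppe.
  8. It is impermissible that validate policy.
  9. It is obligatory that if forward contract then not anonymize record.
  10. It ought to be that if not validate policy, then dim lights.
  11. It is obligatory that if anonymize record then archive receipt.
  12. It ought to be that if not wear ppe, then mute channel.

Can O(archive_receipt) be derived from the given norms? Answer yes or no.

Premise 11 is O(anonymize_record → archive_receipt), but O(anonymize_record) is not derivable from the premises, so it does not yield O(archive_receipt).
No other premise forces O(archive_receipt). An ideal world satisfying every premise can still have archive_receipt false, so O(archive_receipt) is not derivable.

No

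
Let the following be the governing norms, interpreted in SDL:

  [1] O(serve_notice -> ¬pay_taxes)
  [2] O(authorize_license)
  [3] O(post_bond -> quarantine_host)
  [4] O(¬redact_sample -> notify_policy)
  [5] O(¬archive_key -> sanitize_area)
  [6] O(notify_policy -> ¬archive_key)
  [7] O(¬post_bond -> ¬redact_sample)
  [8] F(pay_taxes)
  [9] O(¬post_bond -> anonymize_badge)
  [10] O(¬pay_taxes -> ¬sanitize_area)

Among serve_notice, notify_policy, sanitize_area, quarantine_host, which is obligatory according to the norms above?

quarantine_host

Premise 8 is F(pay_taxes), i.e. O(¬pay_taxes).
Premise 10 is O(¬pay_taxes -> ¬sanitize_area); since O(¬pay_taxes), deontic closure gives O(¬sanitize_area).
Premise 5, O(¬archive_key -> sanitize_area), contraposes to O(¬sanitize_area -> archive_key); with O(¬sanitize_area) we get O(archive_key).
Premise 6 is O(notify_policy -> ¬archive_key); contrapositively O(archive_key -> ¬notify_policy). Since O(archive_key) holds, K gives O(¬notify_policy).
Premise 4 is O(¬redact_sample -> notify_policy); contrapositively O(¬notify_policy -> redact_sample). Since O(¬notify_policy) holds, K gives O(redact_sample).
The contrapositive of premise 7 (O(¬post_bond -> ¬redact_sample)) is O(redact_sample -> post_bond), and O(redact_sample) is already established, so O(post_bond).
Premise 3 is O(post_bond -> quarantine_host); since O(post_bond), deontic closure gives O(quarantine_host).
So O(quarantine_host) holds — quarantine_host is obligatory. None of the other listed options is made obligatory by any chain of premises.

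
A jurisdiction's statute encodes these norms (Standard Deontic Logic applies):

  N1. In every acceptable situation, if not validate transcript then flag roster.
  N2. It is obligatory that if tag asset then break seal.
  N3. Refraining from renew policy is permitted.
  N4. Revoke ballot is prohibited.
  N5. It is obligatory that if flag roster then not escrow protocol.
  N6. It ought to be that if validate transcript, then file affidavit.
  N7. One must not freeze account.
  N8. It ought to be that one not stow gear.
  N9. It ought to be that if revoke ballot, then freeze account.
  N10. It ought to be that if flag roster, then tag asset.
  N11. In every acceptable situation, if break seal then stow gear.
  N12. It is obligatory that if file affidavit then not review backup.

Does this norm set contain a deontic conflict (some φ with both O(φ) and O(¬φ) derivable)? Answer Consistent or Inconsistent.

Premise 9 is O(revoke_ballot → freeze_account), but O(revoke_ballot) is not derivable from the premises, so it does not yield O(freeze_account).
So O(freeze_account) is not derivable, and the apparent clash with O(¬freeze_account) does not arise.
A world satisfying every obligation exists (e.g. break_seal=false, escrow_protocol=false, file_affidavit=true, flag_roster=false, freeze_account=false, renew_policy=false, review_backup=false, revoke_ballot=false, stow_gear=false, tag_asset=false, validate_transcript=true); no atom is both obligatory and forbidden, so the set is consistent.

Consistent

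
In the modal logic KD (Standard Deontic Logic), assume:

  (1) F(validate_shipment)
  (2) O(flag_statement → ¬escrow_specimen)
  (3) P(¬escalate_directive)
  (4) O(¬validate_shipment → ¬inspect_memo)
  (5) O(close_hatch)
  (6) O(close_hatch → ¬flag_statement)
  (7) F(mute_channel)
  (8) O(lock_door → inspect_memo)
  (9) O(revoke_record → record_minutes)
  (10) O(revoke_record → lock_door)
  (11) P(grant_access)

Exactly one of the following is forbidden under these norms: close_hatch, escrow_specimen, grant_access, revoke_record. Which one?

Premise 1 is F(validate_shipment), i.e. O(¬validate_shipment).
With premise 4, O(¬validate_shipment → ¬inspect_memo), the K-axiom yields O(¬inspect_memo).
The contrapositive of premise 8 (O(lock_door → inspect_memo)) is O(¬inspect_memo → ¬lock_door), and O(¬inspect_memo) is already established, so O(¬lock_door).
The contrapositive of premise 10 (O(revoke_record → lock_door)) is O(¬lock_door → ¬revoke_record), and O(¬lock_door) is already established, so O(¬revoke_record).
So O(¬revoke_record) holds, i.e. revoke_record is forbidden. None of the other listed options is forbidden under the premises.

revoke_record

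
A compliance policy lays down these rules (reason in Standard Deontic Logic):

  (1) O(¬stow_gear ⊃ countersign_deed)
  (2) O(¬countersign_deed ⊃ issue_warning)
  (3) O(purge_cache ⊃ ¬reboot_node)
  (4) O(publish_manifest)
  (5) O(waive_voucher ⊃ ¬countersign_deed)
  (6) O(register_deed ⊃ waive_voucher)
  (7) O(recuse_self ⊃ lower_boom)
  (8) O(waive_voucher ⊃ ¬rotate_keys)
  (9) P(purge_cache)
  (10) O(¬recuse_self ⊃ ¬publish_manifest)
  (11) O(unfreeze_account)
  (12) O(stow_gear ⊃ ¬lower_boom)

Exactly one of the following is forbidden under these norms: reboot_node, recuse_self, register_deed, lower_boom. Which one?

From premise 4 we have O(publish_manifest).
Premise 10 is O(¬recuse_self ⊃ ¬publish_manifest); contrapositively O(publish_manifest ⊃ recuse_self). Since O(publish_manifest) holds, K gives O(recuse_self).
Premise 7 is O(recuse_self ⊃ lower_boom); since O(recuse_self), deontic closure gives O(lower_boom).
Premise 12, O(stow_gear ⊃ ¬lower_boom), contraposes to O(lower_boom ⊃ ¬stow_gear); with O(lower_boom) we get O(¬stow_gear).
Premise 1 is O(¬stow_gear ⊃ countersign_deed); since O(¬stow_gear), deontic closure gives O(countersign_deed).
The contrapositive of premise 5 (O(waive_voucher ⊃ ¬countersign_deed)) is O(countersign_deed ⊃ ¬waive_voucher), and O(countersign_deed) is already established, so O(¬waive_voucher).
Premise 6 is O(register_deed ⊃ waive_voucher); contrapositively O(¬waive_voucher ⊃ ¬register_deed). Since O(¬waive_voucher) holds, K gives O(¬register_deed).
So O(¬register_deed) holds, i.e. register_deed is forbidden. None of the other listed options is forbidden under the premises.

register_deed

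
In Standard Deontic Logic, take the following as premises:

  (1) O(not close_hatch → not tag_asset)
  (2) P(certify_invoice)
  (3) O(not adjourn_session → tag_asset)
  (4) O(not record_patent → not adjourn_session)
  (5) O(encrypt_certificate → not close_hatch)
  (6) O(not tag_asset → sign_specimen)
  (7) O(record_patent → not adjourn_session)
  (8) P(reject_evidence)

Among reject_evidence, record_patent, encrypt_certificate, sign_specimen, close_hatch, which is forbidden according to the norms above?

encrypt_certificate

Premises 4 and 7 are O(not record_patent → not adjourn_session) and O(record_patent → not adjourn_session); every ideal world satisfies not record_patent or record_patent, so in either case not adjourn_session holds — hence O(not adjourn_session).
Premise 3 is O(not adjourn_session → tag_asset); since O(not adjourn_session), deontic closure gives O(tag_asset).
The contrapositive of premise 1 (O(not close_hatch → not tag_asset)) is O(tag_asset → close_hatch), and O(tag_asset) is already established, so O(close_hatch).
The contrapositive of premise 5 (O(encrypt_certificate → not close_hatch)) is O(close_hatch → not encrypt_certificate), and O(close_hatch) is already established, so O(not encrypt_certificate).
So O(not encrypt_certificate) holds, i.e. encrypt_certificate is forbidden. None of the other listed options is forbidden under the premises.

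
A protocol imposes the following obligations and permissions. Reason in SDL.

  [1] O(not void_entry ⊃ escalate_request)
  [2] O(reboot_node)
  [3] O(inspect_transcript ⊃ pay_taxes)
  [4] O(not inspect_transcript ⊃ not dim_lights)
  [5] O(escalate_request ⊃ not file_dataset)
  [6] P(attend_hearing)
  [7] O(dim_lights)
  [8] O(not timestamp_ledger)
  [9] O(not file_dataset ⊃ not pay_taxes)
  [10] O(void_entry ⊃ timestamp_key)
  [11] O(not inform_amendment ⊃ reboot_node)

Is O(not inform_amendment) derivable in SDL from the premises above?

No

Premise 11 is O(not inform_amendment ⊃ reboot_node); even if O(reboot_node) held, inferring O(not inform_amendment) would be affirming the consequent — invalid.
No other premise forces O(not inform_amendment). An ideal world satisfying every premise can still have not inform_amendment false, so O(not inform_amendment) is not derivable.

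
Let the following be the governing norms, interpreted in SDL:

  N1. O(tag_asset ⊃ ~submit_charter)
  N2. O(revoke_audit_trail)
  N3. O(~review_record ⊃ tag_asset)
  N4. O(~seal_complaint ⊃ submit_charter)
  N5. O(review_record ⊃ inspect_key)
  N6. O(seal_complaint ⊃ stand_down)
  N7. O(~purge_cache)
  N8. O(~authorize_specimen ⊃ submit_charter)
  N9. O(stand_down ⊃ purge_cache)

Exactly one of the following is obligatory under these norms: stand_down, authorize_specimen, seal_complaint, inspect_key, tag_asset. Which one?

inspect_key

Premise 7 gives O(~purge_cache).
Premise 9 is O(stand_down ⊃ purge_cache); contrapositively O(~purge_cache ⊃ ~stand_down). Since O(~purge_cache) holds, K gives O(~stand_down).
Premise 6, O(seal_complaint ⊃ stand_down), contraposes to O(~stand_down ⊃ ~seal_complaint); with O(~stand_down) we get O(~seal_complaint).
Applying K to premise 4 (O(~seal_complaint ⊃ submit_charter)) and O(~seal_complaint) yields O(submit_charter).
Premise 1, O(tag_asset ⊃ ~submit_charter), contraposes to O(submit_charter ⊃ ~tag_asset); with O(submit_charter) we get O(~tag_asset).
The contrapositive of premise 3 (O(~review_record ⊃ tag_asset)) is O(~tag_asset ⊃ review_record), and O(~tag_asset) is already established, so O(review_record).
From O(review_record) and premise 5, O(review_record ⊃ inspect_key), we obtain O(inspect_key).
So O(inspect_key) holds — inspect_key is obligatory. None of the other listed options is made obligatory by any chain of premises.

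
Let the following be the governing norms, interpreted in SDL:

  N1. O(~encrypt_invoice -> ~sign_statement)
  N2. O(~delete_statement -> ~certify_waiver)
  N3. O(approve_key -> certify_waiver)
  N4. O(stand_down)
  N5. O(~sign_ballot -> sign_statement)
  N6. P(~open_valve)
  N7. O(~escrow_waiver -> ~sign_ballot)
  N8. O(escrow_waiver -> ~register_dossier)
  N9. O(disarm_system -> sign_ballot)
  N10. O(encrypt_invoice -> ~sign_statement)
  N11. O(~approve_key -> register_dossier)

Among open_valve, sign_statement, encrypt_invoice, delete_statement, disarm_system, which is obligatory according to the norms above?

By case analysis on ~encrypt_invoice: premise 1 gives O(~encrypt_invoice -> ~sign_statement) and premise 10 gives O(encrypt_invoice -> ~sign_statement), so O(~sign_statement) either way.
The contrapositive of premise 5 (O(~sign_ballot -> sign_statement)) is O(~sign_statement -> sign_ballot), and O(~sign_statement) is already established, so O(sign_ballot).
Premise 7, O(~escrow_waiver -> ~sign_ballot), contraposes to O(sign_ballot -> escrow_waiver); with O(sign_ballot) we get O(escrow_waiver).
With premise 8, O(escrow_waiver -> ~register_dossier), the K-axiom yields O(~register_dossier).
Premise 11 is O(~approve_key -> register_dossier); contrapositively O(~register_dossier -> approve_key). Since O(~register_dossier) holds, K gives O(approve_key).
Premise 3 is O(approve_key -> certify_waiver); since O(approve_key), deontic closure gives O(certify_waiver).
Premise 2 is O(~delete_statement -> ~certify_waiver); contrapositively O(certify_waiver -> delete_statement). Since O(certify_waiver) holds, K gives O(delete_statement).
So O(delete_statement) holds — delete_statement is obligatory. None of the other listed options is made obligatory by any chain of premises.

delete_statement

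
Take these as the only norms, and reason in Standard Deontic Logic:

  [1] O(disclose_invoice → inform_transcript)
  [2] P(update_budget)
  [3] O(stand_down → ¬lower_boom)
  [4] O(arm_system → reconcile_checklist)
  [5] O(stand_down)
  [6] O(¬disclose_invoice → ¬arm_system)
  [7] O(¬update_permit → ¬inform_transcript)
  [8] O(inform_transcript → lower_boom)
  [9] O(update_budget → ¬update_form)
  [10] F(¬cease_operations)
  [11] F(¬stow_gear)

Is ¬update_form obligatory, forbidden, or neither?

Neither

Premise 9 is O(update_budget → ¬update_form), but O(update_budget) is not derivable from the premises (the permission P(update_budget) asserts only ¬O(¬update_budget), not O(update_budget)), so it does not yield O(¬update_form).
No premise or chain of K-axiom applications forces O(¬update_form), and none forces O(update_form). So ¬update_form is neither obligatory nor forbidden under these norms.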